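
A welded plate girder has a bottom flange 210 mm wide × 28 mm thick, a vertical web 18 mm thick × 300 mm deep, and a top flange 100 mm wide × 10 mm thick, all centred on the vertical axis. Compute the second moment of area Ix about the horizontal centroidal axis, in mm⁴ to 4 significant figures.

Ix ≈ 1.697 × 10⁸ mm⁴

Split into non-overlapping primitives; take the origin at the lower-left of the bounding box.
Bottom plate: 210 × 28, A = 5 880 mm², y = 14 mm, Ī = 384 160 mm⁴.
Web plate: 18 × 300, A = 5 400 mm², y = 178 mm, Ī = 40 500 000 mm⁴.
Top plate: 100 × 10, A = 1 000 mm², y = 333 mm, Ī = 8333.33 mm⁴.
Centroid: ȳ = ΣA·y / ΣA = 112.094 mm.
Transfer each piece to the horizontal centroidal axis using Ī + A·d² with d = y − 112.094:
  bottom plate: d = -98.0945 mm → contributes +56 964 599 mm⁴
  web plate: d = 65.9055 mm → contributes +63 955 115 mm⁴
  top plate: d = 220.906 mm → contributes +48 807 590 mm⁴
Total I = 169 727 304 mm⁴.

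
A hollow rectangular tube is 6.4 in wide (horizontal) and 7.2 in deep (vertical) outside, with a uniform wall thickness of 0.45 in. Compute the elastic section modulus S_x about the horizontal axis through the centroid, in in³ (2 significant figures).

Decompose the section into non-overlapping parts with the origin at the bottom-left of its bounding rectangle.
Outer rectangle: 6.4 × 7.2, A = 46.08 in², y = 3.6 in, Ī = 199.1 in⁴.
Inner void (subtracted): 5.5 × 6.3, A = 34.65 in², y = 3.6 in, Ī = 114.6 in⁴.
By symmetry the centroid is at mid-height, ȳ = 3.6 in.
All pieces are centred on the horizontal axis through the centroid, so I = ΣĪ (holes subtracted) = 84.46 in⁴.
Extreme fibre distance c = 3.6 in; S = I/c = 23.46 in³.

S_x ≈ 23 in³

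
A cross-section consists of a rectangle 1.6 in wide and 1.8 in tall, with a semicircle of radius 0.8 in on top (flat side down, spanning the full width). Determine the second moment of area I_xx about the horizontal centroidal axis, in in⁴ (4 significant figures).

I_xx ≈ 1.967 in⁴

Break the section into simple shapes (no overlaps), measuring from the bottom-left corner of the bounding box.
Rectangular body: 1.6 × 1.8, A = 2.88 in², y = 0.9 in, Ī = 0.7776 in⁴.
Semicircular cap: semicircle r = 0.8, A = 1.00531 in², y = 2.13953 in, Ī = 0.0449565 in⁴.
Centroid: ȳ = ΣA·y / ΣA = 1.22072 in.
Transfer each piece to the horizontal centroidal axis using Ī + A·d² with d = y − 1.22072:
  rectangular body: d = -0.320724 in → contributes +1.07385 in⁴
  semicircular cap: d = 0.918807 in → contributes +0.893644 in⁴
Total I = 1.96749 in⁴.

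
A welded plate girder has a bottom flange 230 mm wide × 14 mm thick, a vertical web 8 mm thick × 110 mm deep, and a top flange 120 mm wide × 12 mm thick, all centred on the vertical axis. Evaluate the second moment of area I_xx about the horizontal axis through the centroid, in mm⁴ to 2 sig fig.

Break the section into simple shapes (no overlaps), measuring from the bottom-left corner of the bounding box.
Bottom plate: 230 × 14, A = 3 220 mm², y = 7 mm, Ī = 52 593 mm⁴.
Web plate: 8 × 110, A = 880 mm², y = 69 mm, Ī = 887 333 mm⁴.
Top plate: 120 × 12, A = 1 440 mm², y = 130 mm, Ī = 17 280 mm⁴.
Centroid: ȳ = ΣA·y / ΣA = 48.82 mm.
Transfer each piece to the horizontal axis through the centroid using Ī + A·d² with d = y − 48.82:
  bottom plate: d = -41.82 mm → contributes +5 683 955 mm⁴
  web plate: d = 20.18 mm → contributes +1 245 716 mm⁴
  top plate: d = 81.18 mm → contributes +9 507 275 mm⁴
Total I = 16 436 946 mm⁴.

I_xx ≈ 1.6 × 10⁷ mm⁴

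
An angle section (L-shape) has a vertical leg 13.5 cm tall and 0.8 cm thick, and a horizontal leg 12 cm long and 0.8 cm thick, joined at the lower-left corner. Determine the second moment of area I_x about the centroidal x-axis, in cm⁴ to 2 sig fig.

Treat the section as a set of non-overlapping primitives; coordinates are from the bounding-box lower-left.
Vertical leg: 0.8 × 13.5, A = 10.8 cm², y = 6.75 cm, Ī = 164 cm⁴.
Horizontal leg (remainder): 11.2 × 0.8, A = 8.96 cm², y = 0.4 cm, Ī = 0.4779 cm⁴.
Centroid: ȳ = ΣA·y / ΣA = 3.871 cm.
Transfer each piece to the centroidal x-axis using Ī + A·d² with d = y − 3.871:
  vertical leg: d = 2.879 cm → contributes +253.6 cm⁴
  horizontal leg (remainder): d = -3.471 cm → contributes +108.4 cm⁴
Total I = 362 cm⁴.

I_x ≈ 360 cm⁴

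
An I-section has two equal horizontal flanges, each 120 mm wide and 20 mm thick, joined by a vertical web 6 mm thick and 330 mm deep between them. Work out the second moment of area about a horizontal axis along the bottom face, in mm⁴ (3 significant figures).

I_base ≈ 3.97 × 10⁸ mm⁴

Break the section into simple shapes (no overlaps), measuring from the bottom-left corner of the bounding box.
Bottom flange: 120 × 20, A = 2 400 mm², y = 10 mm, Ī = 80 000 mm⁴.
Web: 6 × 330, A = 1 980 mm², y = 185 mm, Ī = 17 968 500 mm⁴.
Top flange: 120 × 20, A = 2 400 mm², y = 360 mm, Ī = 80 000 mm⁴.
Transfer each piece to a horizontal axis along the bottom face using Ī + A·d² with d = y − 0:
  bottom flange: d = 10 mm → contributes +320 000 mm⁴
  web: d = 185 mm → contributes +85 734 000 mm⁴
  top flange: d = 360 mm → contributes +311 120 000 mm⁴
Total I = 397 174 000 mm⁴.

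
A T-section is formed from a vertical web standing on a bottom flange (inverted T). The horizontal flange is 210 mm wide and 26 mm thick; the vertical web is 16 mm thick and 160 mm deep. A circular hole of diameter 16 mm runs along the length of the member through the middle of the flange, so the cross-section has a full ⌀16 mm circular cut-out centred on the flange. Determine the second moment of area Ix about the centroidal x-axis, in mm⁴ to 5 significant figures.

Split into non-overlapping primitives; take the origin at the lower-left of the bounding box.
Flange: 210 × 26, A = 5 460 mm², y = 13 mm, Ī = 307 580 mm⁴.
Web: 16 × 160, A = 2 560 mm², y = 106 mm, Ī = 5 461 333 mm⁴.
Hole (subtracted): ⌀16, A = 201.0619 mm², y = 13 mm, Ī = 3216.991 mm⁴.
Centroid: ȳ = ΣA·y / ΣA = 43.44915 mm.
Transfer each piece to the centroidal x-axis using Ī + A·d² with d = y − 43.44915:
  flange: d = -30.44915 mm → contributes +5 369 822 mm⁴
  web: d = 62.55085 mm → contributes +15 477 613 mm⁴
  hole: d = -30.44915 mm → contributes −189631.7 mm⁴
Total I = 20 657 803 mm⁴.

Ix ≈ 2.0658 × 10⁷ mm⁴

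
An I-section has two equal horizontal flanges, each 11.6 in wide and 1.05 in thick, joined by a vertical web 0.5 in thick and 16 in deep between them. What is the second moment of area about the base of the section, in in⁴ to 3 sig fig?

I_base ≈ 4590 in⁴

Treat the section as a set of non-overlapping primitives; coordinates are from the bounding-box lower-left.
Bottom flange: 11.6 × 1.05, A = 12.18 in², y = 0.525 in, Ī = 1.119 in⁴.
Web: 0.5 × 16, A = 8 in², y = 9.05 in, Ī = 170.67 in⁴.
Top flange: 11.6 × 1.05, A = 12.18 in², y = 17.575 in, Ī = 1.119 in⁴.
Transfer each piece to the bottom edge using Ī + A·d² with d = y − 0:
  bottom flange: d = 0.525 in → contributes +4.4762 in⁴
  web: d = 9.05 in → contributes +825.89 in⁴
  top flange: d = 17.575 in → contributes +3763.3 in⁴
Total I = 4593.6 in⁴.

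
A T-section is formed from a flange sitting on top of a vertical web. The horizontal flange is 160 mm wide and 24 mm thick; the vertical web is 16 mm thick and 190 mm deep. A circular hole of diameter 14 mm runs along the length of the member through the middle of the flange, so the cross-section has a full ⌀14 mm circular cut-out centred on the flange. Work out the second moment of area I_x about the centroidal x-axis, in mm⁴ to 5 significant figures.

Decompose the section into non-overlapping parts with the origin at the bottom-left of its bounding rectangle.
Flange: 160 × 24, A = 3 840 mm², y = 202 mm, Ī = 184 320 mm⁴.
Web: 16 × 190, A = 3 040 mm², y = 95 mm, Ī = 9 145 333 mm⁴.
Hole (subtracted): ⌀14, A = 153.938 mm², y = 202 mm, Ī = 1885.741 mm⁴.
Centroid: ȳ = ΣA·y / ΣA = 153.6389 mm.
Transfer each piece to the centroidal x-axis using Ī + A·d² with d = y − 153.6389:
  flange: d = 48.36114 mm → contributes +9 165 310 mm⁴
  web: d = -58.63886 mm → contributes +19 598 423 mm⁴
  hole: d = 48.36114 mm → contributes −361 916 mm⁴
Total I = 28 401 817 mm⁴.

I_x ≈ 2.8402 × 10⁷ mm⁴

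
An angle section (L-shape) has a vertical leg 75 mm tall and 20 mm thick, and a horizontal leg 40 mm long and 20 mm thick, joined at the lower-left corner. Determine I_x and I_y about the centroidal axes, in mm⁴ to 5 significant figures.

Treat the section as a set of non-overlapping primitives; coordinates are from the bounding-box lower-left.
Vertical leg: 20 × 75, A = 1 500 mm², y = 37.5 mm, Ī = 703 125 mm⁴.
Horizontal leg (remainder): 20 × 20, A = 400 mm², y = 10 mm, Ī = 13333.33 mm⁴.
Centroid: ȳ = ΣA·y / ΣA = 31.71053 mm.
Transfer each piece to the centroidal x-axis using Ī + A·d² with d = y − 31.71053:
  vertical leg: d = 5.789474 mm → contributes +753 402 mm⁴
  horizontal leg (remainder): d = -21.71053 mm → contributes +201872.1 mm⁴
Total I = 955274.1 mm⁴.
For the y-axis: x̄ = 14.21053 mm.
Repeating about the centroidal y-axis gives I_y = 189649.1 mm⁴.

I_x ≈ 9.5527 × 10⁵ mm⁴, I_y ≈ 1.8965 × 10⁵ mm⁴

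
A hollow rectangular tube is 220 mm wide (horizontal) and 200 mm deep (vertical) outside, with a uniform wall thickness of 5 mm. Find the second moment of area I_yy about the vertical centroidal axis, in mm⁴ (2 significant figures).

Break the section into simple shapes (no overlaps), measuring from the bottom-left corner of the bounding box.
Outer rectangle: 220 × 200, A = 44 000 mm², x = 110 mm, Ī = 177 466 667 mm⁴.
Inner void (subtracted): 210 × 190, A = 39 900 mm², x = 110 mm, Ī = 146 632 500 mm⁴.
By symmetry the centroid is at mid-width, x̄ = 110 mm.
All pieces are centred on the vertical centroidal axis, so I = ΣĪ (holes subtracted) = 30 834 167 mm⁴.

I_yy ≈ 3.1 × 10⁷ mm⁴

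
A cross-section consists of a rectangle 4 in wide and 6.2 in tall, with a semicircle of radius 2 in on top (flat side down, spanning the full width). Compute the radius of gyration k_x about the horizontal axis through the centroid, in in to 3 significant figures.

k_x ≈ 2.26 in

Split into non-overlapping primitives; take the origin at the lower-left of the bounding box.
Rectangular body: 4 × 6.2, A = 24.8 in², y = 3.1 in, Ī = 79.443 in⁴.
Semicircular cap: semicircle r = 2, A = 6.2832 in², y = 7.0488 in, Ī = 1.7561 in⁴.
Centroid: ȳ = ΣA·y / ΣA = 3.8982 in.
Transfer each piece to the horizontal axis through the centroid using Ī + A·d² with d = y − 3.8982:
  rectangular body: d = -0.79822 in → contributes +95.244 in⁴
  semicircular cap: d = 3.1506 in → contributes +64.125 in⁴
Total I = 159.37 in⁴.
Radius of gyration: k = √(I/A) = √(159.37 / 31.083) = 2.2643 in.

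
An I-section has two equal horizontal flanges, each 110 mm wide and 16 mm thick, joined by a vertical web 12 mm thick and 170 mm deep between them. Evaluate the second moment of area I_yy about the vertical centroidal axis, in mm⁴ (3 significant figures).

Break the section into simple shapes (no overlaps), measuring from the bottom-left corner of the bounding box.
Bottom flange: 110 × 16, A = 1 760 mm², x = 55 mm, Ī = 1 774 667 mm⁴.
Web: 12 × 170, A = 2 040 mm², x = 55 mm, Ī = 24 480 mm⁴.
Top flange: 110 × 16, A = 1 760 mm², x = 55 mm, Ī = 1 774 667 mm⁴.
By symmetry the centroid is at mid-width, x̄ = 55 mm.
All pieces are centred on the vertical centroidal axis, so I = ΣĪ = 3 573 813 mm⁴.

I_yy ≈ 3.57 × 10⁶ mm⁴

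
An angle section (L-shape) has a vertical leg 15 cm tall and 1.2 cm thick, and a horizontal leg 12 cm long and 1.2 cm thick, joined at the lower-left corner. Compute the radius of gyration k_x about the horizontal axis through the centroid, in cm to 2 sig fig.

k_x ≈ 4.7 cm

Split into non-overlapping primitives; take the origin at the lower-left of the bounding box.
Vertical leg: 1.2 × 15, A = 18 cm², y = 7.5 cm, Ī = 337.5 cm⁴.
Horizontal leg (remainder): 10.8 × 1.2, A = 12.96 cm², y = 0.6 cm, Ī = 1.555 cm⁴.
Centroid: ȳ = ΣA·y / ΣA = 4.612 cm.
Transfer each piece to the horizontal axis through the centroid using Ī + A·d² with d = y − 4.612:
  vertical leg: d = 2.888 cm → contributes +487.7 cm⁴
  horizontal leg (remainder): d = -4.012 cm → contributes +210.1 cm⁴
Total I = 697.8 cm⁴.
Radius of gyration: k = √(I/A) = √(697.8 / 30.96) = 4.747 cm.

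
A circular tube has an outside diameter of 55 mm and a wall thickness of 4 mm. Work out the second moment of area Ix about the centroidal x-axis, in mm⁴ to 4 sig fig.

Ix ≈ 2.096 × 10⁵ mm⁴

Decompose the section into non-overlapping parts with the origin at the bottom-left of its bounding rectangle.
Outer circle: ⌀55, A = 2375.83 mm², y = 27.5 mm, Ī = 449 180 mm⁴.
Bore (subtracted): ⌀47, A = 1734.94 mm², y = 27.5 mm, Ī = 239 531 mm⁴.
By symmetry the centroid is at mid-height, ȳ = 27.5 mm.
All pieces are centred on the centroidal x-axis, so I = ΣĪ (holes subtracted) = 209 649 mm⁴.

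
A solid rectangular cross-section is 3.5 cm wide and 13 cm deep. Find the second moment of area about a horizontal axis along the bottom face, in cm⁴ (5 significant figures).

I_base ≈ 2563.2 cm⁴

The section: 3.5 × 13, A = 45.5 cm², y = 6.5 cm, Ī = 640.7917 cm⁴.
Transfer it to the bottom edge using Ī + A·d² with d = y − 0:
  the section: d = 6.5 cm → contributes +2563.167 cm⁴
Total I = 2563.167 cm⁴.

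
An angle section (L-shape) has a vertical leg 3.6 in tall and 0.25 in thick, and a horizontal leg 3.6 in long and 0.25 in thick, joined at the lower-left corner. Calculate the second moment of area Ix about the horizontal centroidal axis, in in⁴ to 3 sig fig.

Ix ≈ 2.19 in⁴

Split into non-overlapping primitives; take the origin at the lower-left of the bounding box.
Vertical leg: 0.25 × 3.6, A = 0.9 in², y = 1.8 in, Ī = 0.972 in⁴.
Horizontal leg (remainder): 3.35 × 0.25, A = 0.8375 in², y = 0.125 in, Ī = 0.004362 in⁴.
Centroid: ȳ = ΣA·y / ΣA = 0.99263 in.
Transfer each piece to the horizontal centroidal axis using Ī + A·d² with d = y − 0.99263:
  vertical leg: d = 0.80737 in → contributes +1.5587 in⁴
  horizontal leg (remainder): d = -0.86763 in → contributes +0.63481 in⁴
Total I = 2.1935 in⁴.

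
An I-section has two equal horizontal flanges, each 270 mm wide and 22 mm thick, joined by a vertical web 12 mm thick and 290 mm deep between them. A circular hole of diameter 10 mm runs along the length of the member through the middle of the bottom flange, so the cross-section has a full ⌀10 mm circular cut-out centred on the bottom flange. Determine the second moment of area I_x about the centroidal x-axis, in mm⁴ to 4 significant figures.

I_x ≈ 3.121 × 10⁸ mm⁴

Treat the section as a set of non-overlapping primitives; coordinates are from the bounding-box lower-left.
Bottom flange: 270 × 22, A = 5 940 mm², y = 11 mm, Ī = 239 580 mm⁴.
Web: 12 × 290, A = 3 480 mm², y = 167 mm, Ī = 24 389 000 mm⁴.
Top flange: 270 × 22, A = 5 940 mm², y = 323 mm, Ī = 239 580 mm⁴.
Hole (subtracted): ⌀10, A = 78.5398 mm², y = 11 mm, Ī = 490.874 mm⁴.
Centroid: ȳ = ΣA·y / ΣA = 167.802 mm.
Transfer each piece to the centroidal x-axis using Ī + A·d² with d = y − 167.802:
  bottom flange: d = -156.802 mm → contributes +146 285 142 mm⁴
  web: d = -0.80177 mm → contributes +24 391 237 mm⁴
  top flange: d = 155.198 mm → contributes +143 313 335 mm⁴
  hole: d = -156.802 mm → contributes −1 931 533 mm⁴
Total I = 312 058 181 mm⁴.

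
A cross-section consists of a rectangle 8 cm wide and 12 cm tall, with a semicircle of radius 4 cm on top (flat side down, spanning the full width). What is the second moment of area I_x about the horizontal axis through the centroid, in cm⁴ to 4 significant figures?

Decompose the section into non-overlapping parts with the origin at the bottom-left of its bounding rectangle.
Rectangular body: 8 × 12, A = 96 cm², y = 6 cm, Ī = 1 152 cm⁴.
Semicircular cap: semicircle r = 4, A = 25.1327 cm², y = 13.6977 cm, Ī = 28.0978 cm⁴.
Centroid: ȳ = ΣA·y / ΣA = 7.59712 cm.
Transfer each piece to the horizontal axis through the centroid using Ī + A·d² with d = y − 7.59712:
  rectangular body: d = -1.59712 cm → contributes +1396.88 cm⁴
  semicircular cap: d = 6.10054 cm → contributes +963.451 cm⁴
Total I = 2360.33 cm⁴.

I_x ≈ 2360 cm⁴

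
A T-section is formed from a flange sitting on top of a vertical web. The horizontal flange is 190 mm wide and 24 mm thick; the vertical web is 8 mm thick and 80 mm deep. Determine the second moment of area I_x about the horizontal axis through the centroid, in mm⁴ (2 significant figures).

I_x ≈ 2.1 × 10⁶ mm⁴

Treat the section as a set of non-overlapping primitives; coordinates are from the bounding-box lower-left.
Flange: 190 × 24, A = 4 560 mm², y = 92 mm, Ī = 218 880 mm⁴.
Web: 8 × 80, A = 640 mm², y = 40 mm, Ī = 341 333 mm⁴.
Centroid: ȳ = ΣA·y / ΣA = 85.6 mm.
Transfer each piece to the horizontal axis through the centroid using Ī + A·d² with d = y − 85.6:
  flange: d = 6.4 mm → contributes +405 658 mm⁴
  web: d = -45.6 mm → contributes +1 672 124 mm⁴
Total I = 2 077 781 mm⁴.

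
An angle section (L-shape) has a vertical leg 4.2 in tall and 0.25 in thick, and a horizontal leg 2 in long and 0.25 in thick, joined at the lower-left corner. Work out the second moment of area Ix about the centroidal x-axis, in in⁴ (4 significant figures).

Ix ≈ 2.750 in⁴

Break the section into simple shapes (no overlaps), measuring from the bottom-left corner of the bounding box.
Vertical leg: 0.25 × 4.2, A = 1.05 in², y = 2.1 in, Ī = 1.5435 in⁴.
Horizontal leg (remainder): 1.75 × 0.25, A = 0.4375 in², y = 0.125 in, Ī = 0.00227865 in⁴.
Centroid: ȳ = ΣA·y / ΣA = 1.51912 in.
Transfer each piece to the centroidal x-axis using Ī + A·d² with d = y − 1.51912:
  vertical leg: d = 0.580882 in → contributes +1.8978 in⁴
  horizontal leg (remainder): d = -1.39412 in → contributes +0.852588 in⁴
Total I = 2.75038 in⁴.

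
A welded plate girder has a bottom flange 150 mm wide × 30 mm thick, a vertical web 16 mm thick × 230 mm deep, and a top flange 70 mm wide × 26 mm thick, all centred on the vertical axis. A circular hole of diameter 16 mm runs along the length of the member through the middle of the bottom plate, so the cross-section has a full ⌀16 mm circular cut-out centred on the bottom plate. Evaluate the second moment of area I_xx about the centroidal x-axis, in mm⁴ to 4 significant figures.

Decompose the section into non-overlapping parts with the origin at the bottom-left of its bounding rectangle.
Bottom plate: 150 × 30, A = 4 500 mm², y = 15 mm, Ī = 337 500 mm⁴.
Web plate: 16 × 230, A = 3 680 mm², y = 145 mm, Ī = 16 222 667 mm⁴.
Top plate: 70 × 26, A = 1 820 mm², y = 273 mm, Ī = 102 527 mm⁴.
Hole (subtracted): ⌀16, A = 201.062 mm², y = 15 mm, Ī = 3216.99 mm⁴.
Centroid: ȳ = ΣA·y / ΣA = 111.741 mm.
Transfer each piece to the centroidal x-axis using Ī + A·d² with d = y − 111.741:
  bottom plate: d = -96.7411 mm → contributes +42 452 278 mm⁴
  web plate: d = 33.2589 mm → contributes +20 293 316 mm⁴
  top plate: d = 161.259 mm → contributes +47 430 597 mm⁴
  hole: d = -96.7411 mm → contributes −1 884 923 mm⁴
Total I = 108 291 268 mm⁴.

I_xx ≈ 1.083 × 10⁸ mm⁴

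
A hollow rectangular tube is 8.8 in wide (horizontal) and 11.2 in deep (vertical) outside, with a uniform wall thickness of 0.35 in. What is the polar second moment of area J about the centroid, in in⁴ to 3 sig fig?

J ≈ 420 in⁴

Decompose the section into non-overlapping parts with the origin at the bottom-left of its bounding rectangle.
Outer rectangle: 8.8 × 11.2, A = 98.56 in², y = 5.6 in, Ī = 1030.3 in⁴.
Inner void (subtracted): 8.1 × 10.5, A = 85.05 in², y = 5.6 in, Ī = 781.4 in⁴.
By symmetry the centroid is at mid-height, ȳ = 5.6 in.
All pieces are centred on the centroidal x-axis, so I = ΣĪ (holes subtracted) = 248.88 in⁴.
Repeating about the centroidal y-axis gives I_y = 171.03 in⁴.
Polar second moment: J = I_x + I_y = 419.91 in⁴.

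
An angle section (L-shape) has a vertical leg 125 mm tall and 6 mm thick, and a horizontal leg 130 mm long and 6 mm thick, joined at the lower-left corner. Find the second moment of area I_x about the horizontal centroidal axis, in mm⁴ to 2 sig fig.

Decompose the section into non-overlapping parts with the origin at the bottom-left of its bounding rectangle.
Vertical leg: 6 × 125, A = 750 mm², y = 62.5 mm, Ī = 976 563 mm⁴.
Horizontal leg (remainder): 124 × 6, A = 744 mm², y = 3 mm, Ī = 2 232 mm⁴.
Centroid: ȳ = ΣA·y / ΣA = 32.87 mm.
Transfer each piece to the horizontal centroidal axis using Ī + A·d² with d = y − 32.87:
  vertical leg: d = 29.63 mm → contributes +1 635 038 mm⁴
  horizontal leg (remainder): d = -29.87 mm → contributes +666 018 mm⁴
Total I = 2 301 057 mm⁴.

I_x ≈ 2.3 × 10⁶ mm⁴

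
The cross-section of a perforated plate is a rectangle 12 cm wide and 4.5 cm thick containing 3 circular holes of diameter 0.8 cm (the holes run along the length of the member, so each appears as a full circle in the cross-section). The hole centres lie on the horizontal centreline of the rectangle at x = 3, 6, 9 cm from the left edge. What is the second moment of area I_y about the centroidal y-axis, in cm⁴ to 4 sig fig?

I_y ≈ 638.9 cm⁴

Break the section into simple shapes (no overlaps), measuring from the bottom-left corner of the bounding box.
Plate: 12 × 4.5, A = 54 cm², x = 6 cm, Ī = 648 cm⁴.
Hole 1 (subtracted): ⌀0.8, A = 0.502655 cm², x = 3 cm, Ī = 0.0201062 cm⁴.
Hole 2 (subtracted): ⌀0.8, A = 0.502655 cm², x = 6 cm, Ī = 0.0201062 cm⁴.
Hole 3 (subtracted): ⌀0.8, A = 0.502655 cm², x = 9 cm, Ī = 0.0201062 cm⁴.
By symmetry the centroid is at mid-width, x̄ = 6 cm.
Transfer each piece to the centroidal y-axis using Ī + A·d² with d = x − 6:
  plate: d = 0 cm → contributes +648 cm⁴
  hole 1: d = -3 cm → contributes −4.544 cm⁴
  hole 2: d = 0 cm → contributes −0.0201062 cm⁴
  hole 3: d = 3 cm → contributes −4.544 cm⁴
Total I = 638.892 cm⁴.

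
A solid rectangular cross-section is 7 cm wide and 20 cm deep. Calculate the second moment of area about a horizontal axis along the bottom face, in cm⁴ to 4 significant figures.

I_base ≈ 1.867 × 10⁴ cm⁴

The section: 7 × 20, A = 140 cm², y = 10 cm, Ī = 4666.67 cm⁴.
Transfer it to the base of the section using Ī + A·d² with d = y − 0:
  the section: d = 10 cm → contributes +18666.7 cm⁴
Total I = 18666.7 cm⁴.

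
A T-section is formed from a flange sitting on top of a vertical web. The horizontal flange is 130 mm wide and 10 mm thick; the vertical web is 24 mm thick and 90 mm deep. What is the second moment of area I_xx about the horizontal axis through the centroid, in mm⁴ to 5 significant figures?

Split into non-overlapping primitives; take the origin at the lower-left of the bounding box.
Flange: 130 × 10, A = 1 300 mm², y = 95 mm, Ī = 10833.33 mm⁴.
Web: 24 × 90, A = 2 160 mm², y = 45 mm, Ī = 1 458 000 mm⁴.
Centroid: ȳ = ΣA·y / ΣA = 63.78613 mm.
Transfer each piece to the horizontal axis through the centroid using Ī + A·d² with d = y − 63.78613:
  flange: d = 31.21387 mm → contributes +1 277 431 mm⁴
  web: d = -18.78613 mm → contributes +2 220 304 mm⁴
Total I = 3 497 735 mm⁴.

I_xx ≈ 3.4977 × 10⁶ mm⁴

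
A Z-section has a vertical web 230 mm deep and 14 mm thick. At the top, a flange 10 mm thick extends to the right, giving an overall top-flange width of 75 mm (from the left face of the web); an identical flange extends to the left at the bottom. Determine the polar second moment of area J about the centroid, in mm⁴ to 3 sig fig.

Split into non-overlapping primitives; take the origin at the lower-left of the bounding box.
Web: 14 × 230, A = 3 220 mm², y = 115 mm, Ī = 14 194 833 mm⁴.
Top flange (beyond web): 61 × 10, A = 610 mm², y = 225 mm, Ī = 5083.3 mm⁴.
Bottom flange (beyond web): 61 × 10, A = 610 mm², y = 5 mm, Ī = 5083.3 mm⁴.
Centroid: ȳ = ΣA·y / ΣA = 115 mm.
Transfer each piece to the centroidal x-axis using Ī + A·d² with d = y − 115:
  web: d = 0 mm → contributes +14 194 833 mm⁴
  top flange (beyond web): d = 110 mm → contributes +7 386 083 mm⁴
  bottom flange (beyond web): d = -110 mm → contributes +7 386 083 mm⁴
Total I = 28 967 000 mm⁴.
For the y-axis: x̄ = 68 mm.
Repeating about the centroidal y-axis gives I_y = 2 146 520 mm⁴.
Polar second moment: J = I_x + I_y = 31 113 520 mm⁴.

J ≈ 3.11 × 10⁷ mm⁴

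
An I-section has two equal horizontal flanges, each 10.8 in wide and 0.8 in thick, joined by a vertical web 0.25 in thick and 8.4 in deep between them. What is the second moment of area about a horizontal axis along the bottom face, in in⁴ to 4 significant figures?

I_base ≈ 863.4 in⁴

Decompose the section into non-overlapping parts with the origin at the bottom-left of its bounding rectangle.
Bottom flange: 10.8 × 0.8, A = 8.64 in², y = 0.4 in, Ī = 0.4608 in⁴.
Web: 0.25 × 8.4, A = 2.1 in², y = 5 in, Ī = 12.348 in⁴.
Top flange: 10.8 × 0.8, A = 8.64 in², y = 9.6 in, Ī = 0.4608 in⁴.
Transfer each piece to the bottom edge using Ī + A·d² with d = y − 0:
  bottom flange: d = 0.4 in → contributes +1.8432 in⁴
  web: d = 5 in → contributes +64.848 in⁴
  top flange: d = 9.6 in → contributes +796.723 in⁴
Total I = 863.414 in⁴.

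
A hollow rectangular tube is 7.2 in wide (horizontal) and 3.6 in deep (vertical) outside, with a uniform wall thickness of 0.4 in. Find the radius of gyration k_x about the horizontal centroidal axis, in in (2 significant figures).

k_x ≈ 1.4 in

Split into non-overlapping primitives; take the origin at the lower-left of the bounding box.
Outer rectangle: 7.2 × 3.6, A = 25.92 in², y = 1.8 in, Ī = 27.99 in⁴.
Inner void (subtracted): 6.4 × 2.8, A = 17.92 in², y = 1.8 in, Ī = 11.71 in⁴.
By symmetry the centroid is at mid-height, ȳ = 1.8 in.
All pieces are centred on the horizontal centroidal axis, so I = ΣĪ (holes subtracted) = 16.29 in⁴.
Radius of gyration: k = √(I/A) = √(16.29 / 8) = 1.427 in.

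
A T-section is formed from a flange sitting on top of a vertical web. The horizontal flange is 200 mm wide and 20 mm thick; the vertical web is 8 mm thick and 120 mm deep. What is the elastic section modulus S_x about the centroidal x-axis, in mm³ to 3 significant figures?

Decompose the section into non-overlapping parts with the origin at the bottom-left of its bounding rectangle.
Flange: 200 × 20, A = 4 000 mm², y = 130 mm, Ī = 133 333 mm⁴.
Web: 8 × 120, A = 960 mm², y = 60 mm, Ī = 1 152 000 mm⁴.
Centroid: ȳ = ΣA·y / ΣA = 116.45 mm.
Transfer each piece to the centroidal x-axis using Ī + A·d² with d = y − 116.45:
  flange: d = 13.548 mm → contributes +867 569 mm⁴
  web: d = -56.452 mm → contributes +4 211 313 mm⁴
Total I = 5 078 882 mm⁴.
Extreme fibre distance c = 116.45 mm; S = I/c = 43 614 mm³.

S_x ≈ 4.36 × 10⁴ mm³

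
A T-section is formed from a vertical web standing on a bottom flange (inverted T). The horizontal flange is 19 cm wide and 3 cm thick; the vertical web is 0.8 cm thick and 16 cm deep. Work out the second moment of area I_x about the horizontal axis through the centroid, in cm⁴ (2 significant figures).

Break the section into simple shapes (no overlaps), measuring from the bottom-left corner of the bounding box.
Flange: 19 × 3, A = 57 cm², y = 1.5 cm, Ī = 42.75 cm⁴.
Web: 0.8 × 16, A = 12.8 cm², y = 11 cm, Ī = 273.1 cm⁴.
Centroid: ȳ = ΣA·y / ΣA = 3.242 cm.
Transfer each piece to the horizontal axis through the centroid using Ī + A·d² with d = y − 3.242:
  flange: d = -1.742 cm → contributes +215.7 cm⁴
  web: d = 7.758 cm → contributes +1 043 cm⁴
Total I = 1 259 cm⁴.

I_x ≈ 1300 cm⁴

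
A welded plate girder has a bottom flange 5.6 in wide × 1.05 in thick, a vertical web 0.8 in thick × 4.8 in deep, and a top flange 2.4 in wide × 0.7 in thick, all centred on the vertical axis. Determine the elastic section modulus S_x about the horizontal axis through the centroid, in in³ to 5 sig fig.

S_x ≈ 13.587 in³

Split into non-overlapping primitives; take the origin at the lower-left of the bounding box.
Bottom plate: 5.6 × 1.05, A = 5.88 in², y = 0.525 in, Ī = 0.540225 in⁴.
Web plate: 0.8 × 4.8, A = 3.84 in², y = 3.45 in, Ī = 7.3728 in⁴.
Top plate: 2.4 × 0.7, A = 1.68 in², y = 6.2 in, Ī = 0.0686 in⁴.
Centroid: ȳ = ΣA·y / ΣA = 2.346579 in.
Transfer each piece to the horizontal axis through the centroid using Ī + A·d² with d = y − 2.346579:
  bottom plate: d = -1.821579 in → contributes +20.05095 in⁴
  web plate: d = 1.103421 in → contributes +12.04815 in⁴
  top plate: d = 3.853421 in → contributes +25.01467 in⁴
Total I = 57.11377 in⁴.
Extreme fibre distance c = 4.203421 in; S = I/c = 13.58745 in³.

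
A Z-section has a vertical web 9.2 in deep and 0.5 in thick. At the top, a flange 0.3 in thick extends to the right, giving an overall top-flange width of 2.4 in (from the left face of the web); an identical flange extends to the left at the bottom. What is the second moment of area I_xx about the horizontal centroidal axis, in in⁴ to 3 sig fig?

Split into non-overlapping primitives; take the origin at the lower-left of the bounding box.
Web: 0.5 × 9.2, A = 4.6 in², y = 4.6 in, Ī = 32.445 in⁴.
Top flange (beyond web): 1.9 × 0.3, A = 0.57 in², y = 9.05 in, Ī = 0.004275 in⁴.
Bottom flange (beyond web): 1.9 × 0.3, A = 0.57 in², y = 0.15 in, Ī = 0.004275 in⁴.
Centroid: ȳ = ΣA·y / ΣA = 4.6 in.
Transfer each piece to the horizontal centroidal axis using Ī + A·d² with d = y − 4.6:
  web: d = 0 in → contributes +32.445 in⁴
  top flange (beyond web): d = 4.45 in → contributes +11.292 in⁴
  bottom flange (beyond web): d = -4.45 in → contributes +11.292 in⁴
Total I = 55.029 in⁴.

I_xx ≈ 55.0 in⁴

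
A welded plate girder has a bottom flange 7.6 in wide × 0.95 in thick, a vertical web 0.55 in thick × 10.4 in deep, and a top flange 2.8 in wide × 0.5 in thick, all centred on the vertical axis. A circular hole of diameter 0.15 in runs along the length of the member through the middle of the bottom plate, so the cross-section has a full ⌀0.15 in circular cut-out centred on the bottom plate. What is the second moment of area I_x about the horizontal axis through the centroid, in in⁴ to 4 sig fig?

I_x ≈ 248.5 in⁴

Treat the section as a set of non-overlapping primitives; coordinates are from the bounding-box lower-left.
Bottom plate: 7.6 × 0.95, A = 7.22 in², y = 0.475 in, Ī = 0.543004 in⁴.
Web plate: 0.55 × 10.4, A = 5.72 in², y = 6.15 in, Ī = 51.5563 in⁴.
Top plate: 2.8 × 0.5, A = 1.4 in², y = 11.6 in, Ī = 0.0291667 in⁴.
Hole (subtracted): ⌀0.15, A = 0.0176715 in², y = 0.475 in, Ī = 0.0000248505 in⁴.
Centroid: ȳ = ΣA·y / ΣA = 3.82892 in.
Transfer each piece to the horizontal axis through the centroid using Ī + A·d² with d = y − 3.82892:
  bottom plate: d = -3.35392 in → contributes +81.7594 in⁴
  web plate: d = 2.32108 in → contributes +82.3722 in⁴
  top plate: d = 7.77108 in → contributes +84.5746 in⁴
  hole: d = -3.35392 in → contributes −0.198808 in⁴
Total I = 248.507 in⁴.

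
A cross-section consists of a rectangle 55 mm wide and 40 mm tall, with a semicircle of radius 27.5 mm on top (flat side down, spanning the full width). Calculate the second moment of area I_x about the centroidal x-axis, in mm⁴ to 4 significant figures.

Break the section into simple shapes (no overlaps), measuring from the bottom-left corner of the bounding box.
Rectangular body: 55 × 40, A = 2 200 mm², y = 20 mm, Ī = 293 333 mm⁴.
Semicircular cap: semicircle r = 27.5, A = 1187.91 mm², y = 51.6714 mm, Ī = 62771.5 mm⁴.
Centroid: ȳ = ΣA·y / ΣA = 31.105 mm.
Transfer each piece to the centroidal x-axis using Ī + A·d² with d = y − 31.105:
  rectangular body: d = -11.105 mm → contributes +564 641 mm⁴
  semicircular cap: d = 20.5663 mm → contributes +565 229 mm⁴
Total I = 1 129 870 mm⁴.

I_x ≈ 1.130 × 10⁶ mm⁴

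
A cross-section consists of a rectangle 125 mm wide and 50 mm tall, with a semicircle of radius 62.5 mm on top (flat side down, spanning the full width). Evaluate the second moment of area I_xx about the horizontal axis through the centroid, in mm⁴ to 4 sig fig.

Treat the section as a set of non-overlapping primitives; coordinates are from the bounding-box lower-left.
Rectangular body: 125 × 50, A = 6 250 mm², y = 25 mm, Ī = 1 302 083 mm⁴.
Semicircular cap: semicircle r = 62.5, A = 6135.92 mm², y = 76.5258 mm, Ī = 1 674 758 mm⁴.
Centroid: ȳ = ΣA·y / ΣA = 50.5256 mm.
Transfer each piece to the horizontal axis through the centroid using Ī + A·d² with d = y − 50.5256:
  rectangular body: d = -25.5256 mm → contributes +5 374 320 mm⁴
  semicircular cap: d = 26.0002 mm → contributes +5 822 704 mm⁴
Total I = 11 197 024 mm⁴.

I_xx ≈ 1.120 × 10⁷ mm⁴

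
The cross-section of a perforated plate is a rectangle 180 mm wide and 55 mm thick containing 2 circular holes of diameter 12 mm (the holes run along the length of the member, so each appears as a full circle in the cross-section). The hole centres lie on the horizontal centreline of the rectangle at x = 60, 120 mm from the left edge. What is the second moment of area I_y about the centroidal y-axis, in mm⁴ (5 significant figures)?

I_y ≈ 2.6524 × 10⁷ mm⁴

Split into non-overlapping primitives; take the origin at the lower-left of the bounding box.
Plate: 180 × 55, A = 9 900 mm², x = 90 mm, Ī = 26 730 000 mm⁴.
Hole 1 (subtracted): ⌀12, A = 113.0973 mm², x = 60 mm, Ī = 1017.876 mm⁴.
Hole 2 (subtracted): ⌀12, A = 113.0973 mm², x = 120 mm, Ī = 1017.876 mm⁴.
By symmetry the centroid is at mid-width, x̄ = 90 mm.
Transfer each piece to the centroidal y-axis using Ī + A·d² with d = x − 90:
  plate: d = 0 mm → contributes +26 730 000 mm⁴
  hole 1: d = -30 mm → contributes −102805.5 mm⁴
  hole 2: d = 30 mm → contributes −102805.5 mm⁴
Total I = 26 524 389 mm⁴.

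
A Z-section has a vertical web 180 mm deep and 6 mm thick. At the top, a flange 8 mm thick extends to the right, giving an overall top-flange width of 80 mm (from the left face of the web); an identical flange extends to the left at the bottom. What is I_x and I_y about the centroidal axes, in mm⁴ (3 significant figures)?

I_x ≈ 1.17 × 10⁷ mm⁴, I_y ≈ 2.44 × 10⁶ mm⁴

Split into non-overlapping primitives; take the origin at the lower-left of the bounding box.
Web: 6 × 180, A = 1 080 mm², y = 90 mm, Ī = 2 916 000 mm⁴.
Top flange (beyond web): 74 × 8, A = 592 mm², y = 176 mm, Ī = 3157.3 mm⁴.
Bottom flange (beyond web): 74 × 8, A = 592 mm², y = 4 mm, Ī = 3157.3 mm⁴.
Centroid: ȳ = ΣA·y / ΣA = 90 mm.
Transfer each piece to the centroidal x-axis using Ī + A·d² with d = y − 90:
  web: d = 0 mm → contributes +2 916 000 mm⁴
  top flange (beyond web): d = 86 mm → contributes +4 381 589 mm⁴
  bottom flange (beyond web): d = -86 mm → contributes +4 381 589 mm⁴
Total I = 11 679 179 mm⁴.
For the y-axis: x̄ = 77 mm.
Repeating about the centroidal y-axis gives I_y = 2 437 939 mm⁴.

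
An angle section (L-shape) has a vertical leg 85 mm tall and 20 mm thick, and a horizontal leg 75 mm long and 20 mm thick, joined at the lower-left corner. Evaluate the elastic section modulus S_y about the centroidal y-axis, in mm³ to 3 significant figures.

Break the section into simple shapes (no overlaps), measuring from the bottom-left corner of the bounding box.
Vertical leg: 20 × 85, A = 1 700 mm², x = 10 mm, Ī = 56 667 mm⁴.
Horizontal leg (remainder): 55 × 20, A = 1 100 mm², x = 47.5 mm, Ī = 277 292 mm⁴.
Centroid: x̄ = ΣA·x / ΣA = 24.732 mm.
Transfer each piece to the centroidal y-axis using Ī + A·d² with d = x − 24.732:
  vertical leg: d = -14.732 mm → contributes +425 628 mm⁴
  horizontal leg (remainder): d = 22.768 mm → contributes +847 505 mm⁴
Total I = 1 273 132 mm⁴.
Extreme fibre distance c = 50.268 mm; S = I/c = 25 327 mm³.

S_y ≈ 2.53 × 10⁴ mm³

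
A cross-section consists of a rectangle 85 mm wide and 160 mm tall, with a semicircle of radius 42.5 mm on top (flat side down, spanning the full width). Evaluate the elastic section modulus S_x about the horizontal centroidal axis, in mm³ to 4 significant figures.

Decompose the section into non-overlapping parts with the origin at the bottom-left of its bounding rectangle.
Rectangular body: 85 × 160, A = 13 600 mm², y = 80 mm, Ī = 29 013 333 mm⁴.
Semicircular cap: semicircle r = 42.5, A = 2837.25 mm², y = 178.038 mm, Ī = 358 086 mm⁴.
Centroid: ȳ = ΣA·y / ΣA = 96.9224 mm.
Transfer each piece to the horizontal centroidal axis using Ī + A·d² with d = y − 96.9224:
  rectangular body: d = -16.9224 mm → contributes +32 907 917 mm⁴
  semicircular cap: d = 81.1152 mm → contributes +19 026 275 mm⁴
Total I = 51 934 192 mm⁴.
Extreme fibre distance c = 105.578 mm; S = I/c = 491 905 mm³.

S_x ≈ 4.919 × 10⁵ mm³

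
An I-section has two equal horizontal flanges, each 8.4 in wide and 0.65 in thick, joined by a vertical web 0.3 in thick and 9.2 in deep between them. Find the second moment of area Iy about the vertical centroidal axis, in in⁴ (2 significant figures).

Iy ≈ 64 in⁴

Treat the section as a set of non-overlapping primitives; coordinates are from the bounding-box lower-left.
Bottom flange: 8.4 × 0.65, A = 5.46 in², x = 4.2 in, Ī = 32.1 in⁴.
Web: 0.3 × 9.2, A = 2.76 in², x = 4.2 in, Ī = 0.0207 in⁴.
Top flange: 8.4 × 0.65, A = 5.46 in², x = 4.2 in, Ī = 32.1 in⁴.
By symmetry the centroid is at mid-width, x̄ = 4.2 in.
All pieces are centred on the vertical centroidal axis, so I = ΣĪ = 64.23 in⁴.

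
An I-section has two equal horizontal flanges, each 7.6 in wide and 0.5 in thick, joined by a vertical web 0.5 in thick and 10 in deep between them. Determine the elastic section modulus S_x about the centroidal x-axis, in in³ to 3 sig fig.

S_x ≈ 45.7 in³

Split into non-overlapping primitives; take the origin at the lower-left of the bounding box.
Bottom flange: 7.6 × 0.5, A = 3.8 in², y = 0.25 in, Ī = 0.079167 in⁴.
Web: 0.5 × 10, A = 5 in², y = 5.5 in, Ī = 41.667 in⁴.
Top flange: 7.6 × 0.5, A = 3.8 in², y = 10.75 in, Ī = 0.079167 in⁴.
By symmetry the centroid is at mid-height, ȳ = 5.5 in.
Transfer each piece to the centroidal x-axis using Ī + A·d² with d = y − 5.5:
  bottom flange: d = -5.25 in → contributes +104.82 in⁴
  web: d = 0 in → contributes +41.667 in⁴
  top flange: d = 5.25 in → contributes +104.82 in⁴
Total I = 251.3 in⁴.
Extreme fibre distance c = 5.5 in; S = I/c = 45.691 in³.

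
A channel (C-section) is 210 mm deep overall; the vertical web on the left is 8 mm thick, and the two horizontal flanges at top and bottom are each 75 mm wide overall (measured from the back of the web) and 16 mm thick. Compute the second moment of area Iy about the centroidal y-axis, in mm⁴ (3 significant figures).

Treat the section as a set of non-overlapping primitives; coordinates are from the bounding-box lower-left.
Web: 8 × 210, A = 1 680 mm², x = 4 mm, Ī = 8 960 mm⁴.
Top flange (beyond web): 67 × 16, A = 1 072 mm², x = 41.5 mm, Ī = 401 017 mm⁴.
Bottom flange (beyond web): 67 × 16, A = 1 072 mm², x = 41.5 mm, Ī = 401 017 mm⁴.
Centroid: x̄ = ΣA·x / ΣA = 25.025 mm.
Transfer each piece to the centroidal y-axis using Ī + A·d² with d = x − 25.025:
  web: d = -21.025 mm → contributes +751 612 mm⁴
  top flange (beyond web): d = 16.475 mm → contributes +691 982 mm⁴
  bottom flange (beyond web): d = 16.475 mm → contributes +691 982 mm⁴
Total I = 2 135 576 mm⁴.

Iy ≈ 2.14 × 10⁶ mm⁴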